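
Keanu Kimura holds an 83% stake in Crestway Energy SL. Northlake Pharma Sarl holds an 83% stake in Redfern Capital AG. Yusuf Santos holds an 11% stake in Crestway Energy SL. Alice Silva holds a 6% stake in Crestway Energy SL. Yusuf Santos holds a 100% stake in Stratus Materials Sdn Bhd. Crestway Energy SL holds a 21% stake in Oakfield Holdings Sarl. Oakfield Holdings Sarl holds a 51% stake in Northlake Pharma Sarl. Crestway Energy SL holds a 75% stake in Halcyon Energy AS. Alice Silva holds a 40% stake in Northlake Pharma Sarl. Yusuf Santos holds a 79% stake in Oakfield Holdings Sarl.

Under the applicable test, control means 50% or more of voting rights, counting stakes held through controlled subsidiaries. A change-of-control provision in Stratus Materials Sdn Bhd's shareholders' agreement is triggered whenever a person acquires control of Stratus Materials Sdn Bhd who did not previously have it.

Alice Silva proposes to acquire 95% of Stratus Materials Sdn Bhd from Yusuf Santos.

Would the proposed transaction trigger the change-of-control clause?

The purchase adds only to Alice's holdings (Yusuf's stake shrinks), so Alice is the only person who could newly come to control Stratus.
Alice's largest direct stake is 40% in Northlake, which does not meet the threshold, so Alice controls no company.
Neither Alice nor any entity Alice controls holds any voting interest in Stratus.
So before the transaction, Alice does not control Stratus.
After the purchase, Alice holds 95% of Stratus directly, and Yusuf's stake falls to 5%.
Alice holds 95% of Stratus, so Alice controls Stratus.
Alice did not control Stratus before and does after, so the clause is triggered.

Yes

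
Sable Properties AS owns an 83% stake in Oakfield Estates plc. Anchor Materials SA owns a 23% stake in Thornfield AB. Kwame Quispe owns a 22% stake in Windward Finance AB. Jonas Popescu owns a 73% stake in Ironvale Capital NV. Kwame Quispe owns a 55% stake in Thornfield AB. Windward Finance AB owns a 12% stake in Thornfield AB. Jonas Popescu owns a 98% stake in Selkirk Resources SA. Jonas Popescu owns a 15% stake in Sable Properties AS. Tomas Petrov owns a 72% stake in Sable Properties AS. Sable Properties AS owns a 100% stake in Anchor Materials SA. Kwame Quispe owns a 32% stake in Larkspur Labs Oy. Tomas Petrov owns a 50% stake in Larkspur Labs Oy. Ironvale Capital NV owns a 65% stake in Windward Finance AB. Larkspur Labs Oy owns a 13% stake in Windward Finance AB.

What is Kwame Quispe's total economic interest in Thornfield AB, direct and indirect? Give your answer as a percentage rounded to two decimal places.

58.14%

Kwame reaches Thornfield along 3 paths.
Direct stake: 55% = 55%.
Via Windward: 22% × 12% = 2.64%.
Via Larkspur → Windward: 32% × 13% × 12% = 0.4992%.
Total: 55% + 2.64% + 0.4992% = 58.1392%.
Rounded: 58.14%.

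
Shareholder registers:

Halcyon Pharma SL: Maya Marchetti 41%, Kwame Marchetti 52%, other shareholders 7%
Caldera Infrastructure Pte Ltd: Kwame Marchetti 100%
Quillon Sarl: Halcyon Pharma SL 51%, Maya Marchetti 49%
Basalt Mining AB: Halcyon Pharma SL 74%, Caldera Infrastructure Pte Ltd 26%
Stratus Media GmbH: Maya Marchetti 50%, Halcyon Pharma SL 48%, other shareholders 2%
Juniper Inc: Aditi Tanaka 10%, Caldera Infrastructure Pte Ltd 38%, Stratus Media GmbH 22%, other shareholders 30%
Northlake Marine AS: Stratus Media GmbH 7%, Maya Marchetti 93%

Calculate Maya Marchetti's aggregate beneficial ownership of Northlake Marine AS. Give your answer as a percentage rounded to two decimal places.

97.88%

Maya reaches Northlake along 3 paths.
Via Stratus: 50% × 7% = 3.5%.
Via Halcyon → Stratus: 41% × 48% × 7% = 1.3776%.
Direct stake: 93% = 93%.
Total: 3.5% + 1.3776% + 93% = 97.8776%.
Rounded: 97.88%.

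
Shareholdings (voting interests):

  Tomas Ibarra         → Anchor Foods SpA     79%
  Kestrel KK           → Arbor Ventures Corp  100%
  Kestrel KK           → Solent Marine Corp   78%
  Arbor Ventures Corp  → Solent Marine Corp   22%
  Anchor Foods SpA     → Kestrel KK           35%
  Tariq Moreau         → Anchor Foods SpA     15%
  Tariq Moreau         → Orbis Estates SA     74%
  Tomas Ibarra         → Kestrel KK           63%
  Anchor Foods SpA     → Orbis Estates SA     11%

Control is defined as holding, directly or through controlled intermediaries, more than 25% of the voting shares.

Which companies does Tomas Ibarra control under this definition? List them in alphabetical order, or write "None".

Anchor Foods SpA, Arbor Ventures Corp, Kestrel KK, Solent Marine Corp

Tomas holds 79% of Anchor, so Tomas controls Anchor.
Tomas and Anchor together hold 63% + 35% = 98% of Kestrel, so Tomas controls Kestrel.
Kestrel holds 100% of Arbor, so Tomas controls Arbor.
Arbor and Kestrel together hold 22% + 78% = 100% of Solent, so Tomas controls Solent.
No other company's threshold is met.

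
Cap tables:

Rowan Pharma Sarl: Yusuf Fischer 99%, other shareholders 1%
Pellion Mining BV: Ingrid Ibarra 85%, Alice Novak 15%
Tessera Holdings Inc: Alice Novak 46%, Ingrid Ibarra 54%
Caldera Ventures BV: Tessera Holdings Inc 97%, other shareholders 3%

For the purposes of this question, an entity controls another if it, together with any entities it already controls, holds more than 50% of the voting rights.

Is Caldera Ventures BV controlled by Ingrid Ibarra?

Ingrid holds 54% of Tessera, so Ingrid controls Tessera.
Tessera holds 97% of Caldera, so Ingrid controls Caldera.

Yes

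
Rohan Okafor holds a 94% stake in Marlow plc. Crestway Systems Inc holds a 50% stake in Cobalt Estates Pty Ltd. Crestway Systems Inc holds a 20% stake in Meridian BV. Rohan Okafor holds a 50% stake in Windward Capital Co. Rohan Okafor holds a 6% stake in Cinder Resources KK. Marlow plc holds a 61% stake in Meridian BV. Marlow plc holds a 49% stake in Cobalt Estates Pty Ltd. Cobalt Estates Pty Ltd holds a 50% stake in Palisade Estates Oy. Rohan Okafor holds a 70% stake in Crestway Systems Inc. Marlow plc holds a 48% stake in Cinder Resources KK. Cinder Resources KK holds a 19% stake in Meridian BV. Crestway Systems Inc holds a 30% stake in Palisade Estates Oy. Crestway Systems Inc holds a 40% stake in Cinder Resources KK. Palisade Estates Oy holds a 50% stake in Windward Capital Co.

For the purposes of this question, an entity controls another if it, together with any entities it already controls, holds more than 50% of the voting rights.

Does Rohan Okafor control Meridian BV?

Rohan holds 94% of Marlow, so Rohan controls Marlow.
Rohan holds 70% of Crestway, so Rohan controls Crestway.
Crestway and Marlow and Rohan together hold 40% + 48% + 6% = 94% of Cinder, so Rohan controls Cinder.
Crestway and Cinder and Marlow together hold 20% + 19% + 61% = 100% of Meridian, so Rohan controls Meridian.

Yes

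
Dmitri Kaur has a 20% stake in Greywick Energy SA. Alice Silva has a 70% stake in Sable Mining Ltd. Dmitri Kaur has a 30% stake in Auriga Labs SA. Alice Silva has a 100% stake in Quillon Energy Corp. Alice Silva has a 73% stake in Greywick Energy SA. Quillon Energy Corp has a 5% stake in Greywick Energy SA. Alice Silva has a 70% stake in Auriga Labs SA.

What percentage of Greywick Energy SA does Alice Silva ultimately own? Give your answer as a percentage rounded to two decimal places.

78.00%

Alice reaches Greywick along 2 paths.
Direct stake: 73% = 73%.
Via Quillon: 100% × 5% = 5%.
Total: 73% + 5% = 78%.
Rounded: 78.00%.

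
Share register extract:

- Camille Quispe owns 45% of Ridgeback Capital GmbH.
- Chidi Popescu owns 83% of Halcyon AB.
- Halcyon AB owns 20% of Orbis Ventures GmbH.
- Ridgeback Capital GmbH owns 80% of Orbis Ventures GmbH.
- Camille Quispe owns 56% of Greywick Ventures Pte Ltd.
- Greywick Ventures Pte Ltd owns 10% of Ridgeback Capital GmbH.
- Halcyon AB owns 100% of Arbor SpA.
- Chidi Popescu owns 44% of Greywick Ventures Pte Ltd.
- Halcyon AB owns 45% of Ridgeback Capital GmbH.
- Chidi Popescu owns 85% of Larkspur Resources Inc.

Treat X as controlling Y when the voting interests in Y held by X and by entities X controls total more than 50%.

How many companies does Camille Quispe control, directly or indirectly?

Camille holds 56% of Greywick, so Camille controls Greywick.
Camille and Greywick together hold 45% + 10% = 55% of Ridgeback, so Camille controls Ridgeback.
Ridgeback holds 80% of Orbis, so Camille controls Orbis.
No other company's threshold is met.
Camille controls 3 companies.

3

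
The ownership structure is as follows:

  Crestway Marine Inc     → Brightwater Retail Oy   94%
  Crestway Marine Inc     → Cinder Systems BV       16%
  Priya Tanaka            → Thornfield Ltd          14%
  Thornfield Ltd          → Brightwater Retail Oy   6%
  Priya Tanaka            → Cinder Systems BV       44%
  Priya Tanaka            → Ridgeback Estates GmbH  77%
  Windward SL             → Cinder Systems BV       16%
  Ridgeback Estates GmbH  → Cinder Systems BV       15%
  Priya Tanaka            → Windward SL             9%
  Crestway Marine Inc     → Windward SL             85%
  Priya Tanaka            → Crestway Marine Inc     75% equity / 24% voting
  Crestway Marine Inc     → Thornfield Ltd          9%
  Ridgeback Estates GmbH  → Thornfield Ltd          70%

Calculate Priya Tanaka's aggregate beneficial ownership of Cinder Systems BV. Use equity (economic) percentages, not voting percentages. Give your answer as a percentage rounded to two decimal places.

79.19%

Priya reaches Cinder along 5 paths.
Direct stake: 44% = 44%.
Via Windward: 9% × 16% = 1.44%.
Via Crestway → Windward: 75% × 85% × 16% = 10.2%.
Via Ridgeback: 77% × 15% = 11.55%.
Via Crestway: 75% × 16% = 12%.
Total: 44% + 1.44% + 10.2% + 11.55% + 12% = 79.19%.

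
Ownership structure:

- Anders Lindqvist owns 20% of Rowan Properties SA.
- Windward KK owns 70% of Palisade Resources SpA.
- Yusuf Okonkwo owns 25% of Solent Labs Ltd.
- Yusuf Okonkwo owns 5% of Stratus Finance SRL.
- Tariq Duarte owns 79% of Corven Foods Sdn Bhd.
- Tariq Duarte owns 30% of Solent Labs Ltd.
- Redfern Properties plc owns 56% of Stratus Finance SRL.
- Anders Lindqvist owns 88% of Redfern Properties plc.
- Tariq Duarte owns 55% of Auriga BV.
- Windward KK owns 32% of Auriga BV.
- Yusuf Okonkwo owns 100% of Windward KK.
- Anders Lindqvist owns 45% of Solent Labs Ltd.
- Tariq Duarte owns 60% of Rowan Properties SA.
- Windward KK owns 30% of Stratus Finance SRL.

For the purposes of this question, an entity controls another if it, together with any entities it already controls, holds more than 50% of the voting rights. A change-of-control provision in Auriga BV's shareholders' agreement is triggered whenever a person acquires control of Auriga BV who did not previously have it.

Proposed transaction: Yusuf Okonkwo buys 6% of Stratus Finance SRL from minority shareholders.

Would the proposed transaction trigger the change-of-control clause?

The purchase changes only Yusuf's holdings, so Yusuf is the only person who could newly come to control Auriga.
Yusuf holds 100% of Windward, so Yusuf controls Windward.
Windward holds 70% of Palisade, so Yusuf controls Palisade.
In Auriga, Yusuf's side holds only 32%, not > 50%.
So before the transaction, Yusuf does not control Auriga.
After the purchase, Yusuf's direct stake in Stratus rises to 5% + 6% = 11%.
Yusuf's side now holds 11% + 30% = 41% of Stratus, not > 50%, so Yusuf still does not control Stratus.
After the transaction, Yusuf's side holds 32% of Auriga, not > 50%, so Yusuf still does not control Auriga.
No new person acquires control, so the clause is not triggered.

No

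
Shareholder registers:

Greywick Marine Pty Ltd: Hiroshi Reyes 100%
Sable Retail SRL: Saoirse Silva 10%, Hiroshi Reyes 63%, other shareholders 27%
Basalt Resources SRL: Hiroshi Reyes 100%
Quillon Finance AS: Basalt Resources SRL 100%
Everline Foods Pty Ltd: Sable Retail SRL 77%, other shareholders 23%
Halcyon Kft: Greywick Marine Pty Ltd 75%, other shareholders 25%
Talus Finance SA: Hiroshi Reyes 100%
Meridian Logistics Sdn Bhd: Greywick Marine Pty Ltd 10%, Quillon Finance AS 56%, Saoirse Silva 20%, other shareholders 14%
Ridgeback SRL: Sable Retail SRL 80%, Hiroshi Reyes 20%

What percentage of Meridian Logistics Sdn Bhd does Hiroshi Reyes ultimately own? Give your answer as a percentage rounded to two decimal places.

Hiroshi reaches Meridian along 2 paths.
Via Greywick: 100% × 10% = 10%.
Via Basalt → Quillon: 100% × 100% × 56% = 56%.
Total: 10% + 56% = 66%.
Rounded: 66.00%.

66.00%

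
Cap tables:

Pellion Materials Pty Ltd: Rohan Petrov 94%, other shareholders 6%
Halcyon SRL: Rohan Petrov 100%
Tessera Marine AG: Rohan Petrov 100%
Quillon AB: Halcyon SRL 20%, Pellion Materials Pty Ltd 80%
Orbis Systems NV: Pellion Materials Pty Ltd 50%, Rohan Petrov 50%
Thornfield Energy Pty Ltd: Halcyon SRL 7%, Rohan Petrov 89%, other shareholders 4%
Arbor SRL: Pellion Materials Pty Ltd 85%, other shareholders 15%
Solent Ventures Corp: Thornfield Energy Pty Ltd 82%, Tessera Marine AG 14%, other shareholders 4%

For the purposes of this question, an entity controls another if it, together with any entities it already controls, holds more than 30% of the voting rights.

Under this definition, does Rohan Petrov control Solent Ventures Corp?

Yes

Rohan holds 100% of Halcyon, so Rohan controls Halcyon.
Halcyon and Rohan together hold 7% + 89% = 96% of Thornfield, so Rohan controls Thornfield.
Rohan holds 100% of Tessera, so Rohan controls Tessera.
Thornfield and Tessera together hold 82% + 14% = 96% of Solent, so Rohan controls Solent.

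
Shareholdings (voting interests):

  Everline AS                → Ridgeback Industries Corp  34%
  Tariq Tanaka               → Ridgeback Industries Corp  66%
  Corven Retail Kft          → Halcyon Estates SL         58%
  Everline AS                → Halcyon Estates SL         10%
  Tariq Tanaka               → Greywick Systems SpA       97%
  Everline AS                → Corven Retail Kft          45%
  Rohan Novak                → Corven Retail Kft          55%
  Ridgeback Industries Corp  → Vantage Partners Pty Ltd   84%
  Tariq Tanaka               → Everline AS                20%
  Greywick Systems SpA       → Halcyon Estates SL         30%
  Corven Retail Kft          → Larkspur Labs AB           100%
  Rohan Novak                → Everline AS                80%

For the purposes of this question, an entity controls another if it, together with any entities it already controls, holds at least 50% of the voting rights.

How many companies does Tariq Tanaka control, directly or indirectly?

3

Tariq holds 97% of Greywick, so Tariq controls Greywick.
Tariq holds 66% of Ridgeback, so Tariq controls Ridgeback.
Ridgeback holds 84% of Vantage, so Tariq controls Vantage.
No other company's threshold is met.
Tariq controls 3 companies.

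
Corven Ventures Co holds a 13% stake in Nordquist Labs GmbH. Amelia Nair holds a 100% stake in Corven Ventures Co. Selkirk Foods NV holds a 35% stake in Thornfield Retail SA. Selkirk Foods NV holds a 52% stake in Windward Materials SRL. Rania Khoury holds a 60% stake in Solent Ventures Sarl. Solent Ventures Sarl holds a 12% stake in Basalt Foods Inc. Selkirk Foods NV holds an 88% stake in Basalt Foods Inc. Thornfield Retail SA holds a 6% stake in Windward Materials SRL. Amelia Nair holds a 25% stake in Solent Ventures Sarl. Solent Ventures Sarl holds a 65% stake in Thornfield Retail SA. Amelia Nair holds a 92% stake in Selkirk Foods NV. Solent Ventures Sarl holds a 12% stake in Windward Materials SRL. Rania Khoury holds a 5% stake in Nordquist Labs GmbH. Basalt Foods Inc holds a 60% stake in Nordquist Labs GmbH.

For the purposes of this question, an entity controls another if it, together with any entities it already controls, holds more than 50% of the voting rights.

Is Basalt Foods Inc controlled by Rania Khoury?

No

Rania holds 60% of Solent, so Rania controls Solent.
Solent holds 65% of Thornfield, so Rania controls Thornfield.
In Basalt, Rania's side holds only 12%, not > 50%.
So Rania does not control Basalt.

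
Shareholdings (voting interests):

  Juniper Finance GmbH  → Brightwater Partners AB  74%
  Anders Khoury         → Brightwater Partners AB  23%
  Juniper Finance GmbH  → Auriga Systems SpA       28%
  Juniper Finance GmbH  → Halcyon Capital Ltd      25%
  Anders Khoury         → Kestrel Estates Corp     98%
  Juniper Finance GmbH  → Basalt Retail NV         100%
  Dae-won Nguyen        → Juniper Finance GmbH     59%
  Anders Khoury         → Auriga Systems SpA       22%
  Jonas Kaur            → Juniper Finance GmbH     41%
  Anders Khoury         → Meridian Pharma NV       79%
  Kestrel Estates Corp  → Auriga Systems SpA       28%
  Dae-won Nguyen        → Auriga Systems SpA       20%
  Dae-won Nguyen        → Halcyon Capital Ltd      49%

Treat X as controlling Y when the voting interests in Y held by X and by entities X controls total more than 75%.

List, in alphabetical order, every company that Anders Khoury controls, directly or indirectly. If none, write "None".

Kestrel Estates Corp, Meridian Pharma NV

Anders holds 98% of Kestrel, so Anders controls Kestrel.
Anders holds 79% of Meridian, so Anders controls Meridian.
No other company's threshold is met.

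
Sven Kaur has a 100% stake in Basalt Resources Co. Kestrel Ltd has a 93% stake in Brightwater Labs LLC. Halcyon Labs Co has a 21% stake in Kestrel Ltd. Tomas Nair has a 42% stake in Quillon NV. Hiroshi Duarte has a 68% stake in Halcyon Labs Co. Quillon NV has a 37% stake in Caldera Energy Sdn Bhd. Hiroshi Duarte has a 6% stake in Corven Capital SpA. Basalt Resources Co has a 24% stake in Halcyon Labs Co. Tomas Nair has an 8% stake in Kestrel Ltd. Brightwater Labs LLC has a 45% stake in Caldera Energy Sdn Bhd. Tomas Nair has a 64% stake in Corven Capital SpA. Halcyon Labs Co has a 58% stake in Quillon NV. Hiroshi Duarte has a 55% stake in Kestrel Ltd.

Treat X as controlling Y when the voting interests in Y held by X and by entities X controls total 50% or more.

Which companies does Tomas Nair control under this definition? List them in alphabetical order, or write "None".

Corven Capital SpA

Tomas holds 64% of Corven, so Tomas controls Corven.
No other company's threshold is met.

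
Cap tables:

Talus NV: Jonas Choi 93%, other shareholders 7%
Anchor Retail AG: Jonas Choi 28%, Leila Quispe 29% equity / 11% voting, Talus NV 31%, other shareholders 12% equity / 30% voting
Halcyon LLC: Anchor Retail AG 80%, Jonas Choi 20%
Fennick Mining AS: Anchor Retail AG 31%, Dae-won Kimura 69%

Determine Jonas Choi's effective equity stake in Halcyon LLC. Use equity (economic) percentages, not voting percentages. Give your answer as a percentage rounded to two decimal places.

Jonas reaches Halcyon along 3 paths.
Via Anchor: 28% × 80% = 22.4%.
Via Talus → Anchor: 93% × 31% × 80% = 23.064%.
Direct stake: 20% = 20%.
Total: 22.4% + 23.064% + 20% = 65.464%.
Rounded: 65.46%.

65.46%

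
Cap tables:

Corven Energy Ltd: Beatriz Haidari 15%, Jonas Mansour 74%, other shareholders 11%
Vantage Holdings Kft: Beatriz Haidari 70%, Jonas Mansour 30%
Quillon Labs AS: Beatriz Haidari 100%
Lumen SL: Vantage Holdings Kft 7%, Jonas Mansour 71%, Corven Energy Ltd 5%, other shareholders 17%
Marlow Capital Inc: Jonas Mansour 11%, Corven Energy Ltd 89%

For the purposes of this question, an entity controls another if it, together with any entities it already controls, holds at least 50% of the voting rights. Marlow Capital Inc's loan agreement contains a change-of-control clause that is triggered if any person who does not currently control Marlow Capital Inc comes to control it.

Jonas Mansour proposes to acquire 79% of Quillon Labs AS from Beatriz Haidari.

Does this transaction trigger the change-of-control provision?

The purchase adds only to Jonas's holdings (Beatriz's stake shrinks), so Jonas is the only person who could newly come to control Marlow.
Jonas holds 74% of Corven, so Jonas controls Corven.
Jonas and Corven together hold 11% + 89% = 100% of Marlow, so Jonas controls Marlow.
So Jonas already controls Marlow before the transaction.
After the purchase, Jonas holds 79% of Quillon directly, and Beatriz's stake falls to 21%.
Jonas controlled Marlow already, so this is not a new person acquiring control; every other person's position is unchanged or reduced.
No new person acquires control, so the clause is not triggered.

No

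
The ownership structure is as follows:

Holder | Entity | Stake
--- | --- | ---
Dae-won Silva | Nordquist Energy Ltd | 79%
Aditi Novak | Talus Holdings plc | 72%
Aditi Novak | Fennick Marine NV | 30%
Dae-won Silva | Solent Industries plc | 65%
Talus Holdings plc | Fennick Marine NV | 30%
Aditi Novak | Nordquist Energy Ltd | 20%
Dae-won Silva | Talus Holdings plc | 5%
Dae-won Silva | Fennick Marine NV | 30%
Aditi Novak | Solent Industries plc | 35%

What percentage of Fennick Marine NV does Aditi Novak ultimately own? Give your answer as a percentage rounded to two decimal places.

Aditi reaches Fennick along 2 paths.
Direct stake: 30% = 30%.
Via Talus: 72% × 30% = 21.6%.
Total: 30% + 21.6% = 51.6%.
Rounded: 51.60%.

51.60%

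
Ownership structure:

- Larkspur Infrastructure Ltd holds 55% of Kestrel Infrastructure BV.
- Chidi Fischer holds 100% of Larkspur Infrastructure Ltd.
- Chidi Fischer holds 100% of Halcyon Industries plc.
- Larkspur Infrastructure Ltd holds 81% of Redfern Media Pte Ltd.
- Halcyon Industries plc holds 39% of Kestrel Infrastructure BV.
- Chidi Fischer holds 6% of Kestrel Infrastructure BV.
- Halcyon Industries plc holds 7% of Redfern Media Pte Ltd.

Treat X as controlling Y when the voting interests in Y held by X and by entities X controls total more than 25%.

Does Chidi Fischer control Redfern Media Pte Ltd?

Chidi holds 100% of Larkspur, so Chidi controls Larkspur.
Chidi holds 100% of Halcyon, so Chidi controls Halcyon.
Larkspur and Halcyon together hold 81% + 7% = 88% of Redfern, so Chidi controls Redfern.

Yes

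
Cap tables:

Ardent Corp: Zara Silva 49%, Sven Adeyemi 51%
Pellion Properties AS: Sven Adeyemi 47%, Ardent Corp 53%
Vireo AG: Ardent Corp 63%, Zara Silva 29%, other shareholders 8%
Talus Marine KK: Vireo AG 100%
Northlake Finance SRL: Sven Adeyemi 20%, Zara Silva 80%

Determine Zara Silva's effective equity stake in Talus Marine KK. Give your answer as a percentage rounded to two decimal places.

Zara reaches Talus along 2 paths.
Via Ardent → Vireo: 49% × 63% × 100% = 30.87%.
Via Vireo: 29% × 100% = 29%.
Total: 30.87% + 29% = 59.87%.

59.87%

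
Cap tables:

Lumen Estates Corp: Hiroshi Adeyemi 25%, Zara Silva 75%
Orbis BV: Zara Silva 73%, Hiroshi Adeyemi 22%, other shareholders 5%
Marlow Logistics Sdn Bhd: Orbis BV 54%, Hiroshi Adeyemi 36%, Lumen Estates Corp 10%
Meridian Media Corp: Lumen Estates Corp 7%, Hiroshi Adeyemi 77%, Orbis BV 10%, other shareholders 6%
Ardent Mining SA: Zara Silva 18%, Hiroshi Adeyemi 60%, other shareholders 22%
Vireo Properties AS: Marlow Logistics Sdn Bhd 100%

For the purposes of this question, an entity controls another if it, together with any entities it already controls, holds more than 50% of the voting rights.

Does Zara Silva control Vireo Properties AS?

Yes

Zara holds 73% of Orbis, so Zara controls Orbis.
Zara holds 75% of Lumen, so Zara controls Lumen.
Orbis and Lumen together hold 54% + 10% = 64% of Marlow, so Zara controls Marlow.
Marlow holds 100% of Vireo, so Zara controls Vireo.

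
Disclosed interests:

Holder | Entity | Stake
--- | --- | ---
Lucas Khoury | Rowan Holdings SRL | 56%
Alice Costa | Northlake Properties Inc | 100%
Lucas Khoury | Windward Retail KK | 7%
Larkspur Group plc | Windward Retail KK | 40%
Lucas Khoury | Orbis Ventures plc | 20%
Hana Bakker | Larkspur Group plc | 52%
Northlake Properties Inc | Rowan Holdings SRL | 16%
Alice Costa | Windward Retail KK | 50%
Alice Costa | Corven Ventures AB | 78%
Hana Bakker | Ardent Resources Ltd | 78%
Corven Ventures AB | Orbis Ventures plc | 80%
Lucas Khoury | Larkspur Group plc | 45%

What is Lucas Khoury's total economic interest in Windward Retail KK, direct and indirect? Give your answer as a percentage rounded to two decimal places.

25.00%

Lucas reaches Windward along 2 paths.
Via Larkspur: 45% × 40% = 18%.
Direct stake: 7% = 7%.
Total: 18% + 7% = 25%.
Rounded: 25.00%.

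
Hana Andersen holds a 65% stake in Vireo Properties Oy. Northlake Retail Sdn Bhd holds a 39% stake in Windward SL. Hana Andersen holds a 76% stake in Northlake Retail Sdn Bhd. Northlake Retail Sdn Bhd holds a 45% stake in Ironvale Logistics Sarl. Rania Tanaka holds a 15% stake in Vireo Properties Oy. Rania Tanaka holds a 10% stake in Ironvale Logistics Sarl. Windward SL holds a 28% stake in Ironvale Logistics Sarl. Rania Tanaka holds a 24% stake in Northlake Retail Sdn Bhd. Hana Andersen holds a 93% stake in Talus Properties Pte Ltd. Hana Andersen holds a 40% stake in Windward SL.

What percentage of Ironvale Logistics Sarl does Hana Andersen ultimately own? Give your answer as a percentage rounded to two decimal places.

Hana reaches Ironvale along 3 paths.
Via Northlake: 76% × 45% = 34.2%.
Via Windward: 40% × 28% = 11.2%.
Via Northlake → Windward: 76% × 39% × 28% = 8.2992%.
Total: 34.2% + 11.2% + 8.2992% = 53.6992%.
Rounded: 53.70%.

53.70%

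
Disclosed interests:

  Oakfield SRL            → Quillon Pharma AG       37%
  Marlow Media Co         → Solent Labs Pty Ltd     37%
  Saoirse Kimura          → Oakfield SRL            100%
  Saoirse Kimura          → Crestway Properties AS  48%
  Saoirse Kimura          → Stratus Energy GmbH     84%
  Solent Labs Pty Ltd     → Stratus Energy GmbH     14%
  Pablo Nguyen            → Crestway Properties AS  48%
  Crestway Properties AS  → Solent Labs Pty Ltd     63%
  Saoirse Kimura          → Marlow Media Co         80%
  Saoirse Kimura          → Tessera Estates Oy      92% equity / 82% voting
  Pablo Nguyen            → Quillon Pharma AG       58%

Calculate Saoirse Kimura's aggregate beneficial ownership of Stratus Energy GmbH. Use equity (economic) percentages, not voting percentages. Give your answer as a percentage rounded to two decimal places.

Saoirse reaches Stratus along 3 paths.
Direct stake: 84% = 84%.
Via Marlow → Solent: 80% × 37% × 14% = 4.144%.
Via Crestway → Solent: 48% × 63% × 14% = 4.2336%.
Total: 84% + 4.144% + 4.2336% = 92.3776%.
Rounded: 92.38%.

92.38%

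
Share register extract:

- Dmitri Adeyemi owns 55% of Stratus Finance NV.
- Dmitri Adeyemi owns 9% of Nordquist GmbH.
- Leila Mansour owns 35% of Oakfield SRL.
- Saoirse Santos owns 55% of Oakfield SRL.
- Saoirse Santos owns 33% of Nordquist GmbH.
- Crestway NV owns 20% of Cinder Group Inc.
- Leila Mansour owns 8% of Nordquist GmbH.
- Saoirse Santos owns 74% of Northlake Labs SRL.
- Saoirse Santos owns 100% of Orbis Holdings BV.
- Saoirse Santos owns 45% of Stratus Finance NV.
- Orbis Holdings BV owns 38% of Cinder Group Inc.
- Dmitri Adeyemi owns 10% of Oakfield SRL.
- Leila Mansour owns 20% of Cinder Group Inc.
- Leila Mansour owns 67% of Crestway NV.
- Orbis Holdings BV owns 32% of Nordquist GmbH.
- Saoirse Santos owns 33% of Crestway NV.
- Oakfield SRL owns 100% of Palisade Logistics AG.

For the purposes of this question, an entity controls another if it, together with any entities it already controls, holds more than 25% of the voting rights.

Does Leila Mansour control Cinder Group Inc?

Leila holds 67% of Crestway, so Leila controls Crestway.
Leila and Crestway together hold 20% + 20% = 40% of Cinder, so Leila controls Cinder.

Yes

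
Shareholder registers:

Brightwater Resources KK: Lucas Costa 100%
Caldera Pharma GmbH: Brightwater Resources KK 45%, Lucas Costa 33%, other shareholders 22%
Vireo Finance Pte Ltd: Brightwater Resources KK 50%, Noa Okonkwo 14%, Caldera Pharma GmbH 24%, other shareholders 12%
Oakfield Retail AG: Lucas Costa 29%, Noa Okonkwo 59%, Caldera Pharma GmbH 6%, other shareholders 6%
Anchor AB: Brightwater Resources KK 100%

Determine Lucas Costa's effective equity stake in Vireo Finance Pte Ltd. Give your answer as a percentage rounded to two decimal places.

68.72%

Lucas reaches Vireo along 3 paths.
Via Brightwater: 100% × 50% = 50%.
Via Brightwater → Caldera: 100% × 45% × 24% = 10.8%.
Via Caldera: 33% × 24% = 7.92%.
Total: 50% + 10.8% + 7.92% = 68.72%.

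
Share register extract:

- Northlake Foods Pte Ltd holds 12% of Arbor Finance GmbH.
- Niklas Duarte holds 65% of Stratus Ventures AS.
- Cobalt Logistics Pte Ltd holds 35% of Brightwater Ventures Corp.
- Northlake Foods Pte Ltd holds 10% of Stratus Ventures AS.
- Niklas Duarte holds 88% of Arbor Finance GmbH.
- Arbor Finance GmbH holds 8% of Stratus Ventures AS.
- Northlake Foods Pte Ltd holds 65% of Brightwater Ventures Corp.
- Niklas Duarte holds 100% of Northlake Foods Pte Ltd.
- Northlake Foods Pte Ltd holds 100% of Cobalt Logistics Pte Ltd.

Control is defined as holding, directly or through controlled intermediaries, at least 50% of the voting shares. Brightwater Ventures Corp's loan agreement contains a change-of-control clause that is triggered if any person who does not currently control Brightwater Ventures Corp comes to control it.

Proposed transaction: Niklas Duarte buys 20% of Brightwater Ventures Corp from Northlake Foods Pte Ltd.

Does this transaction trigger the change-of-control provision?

The purchase adds only to Niklas's holdings (Northlake's stake shrinks), so Niklas is the only person who could newly come to control Brightwater.
Niklas holds 100% of Northlake, so Niklas controls Northlake.
Northlake holds 100% of Cobalt, so Niklas controls Cobalt.
Northlake and Cobalt together hold 65% + 35% = 100% of Brightwater, so Niklas controls Brightwater.
So Niklas already controls Brightwater before the transaction.
After the purchase, Niklas holds 20% of Brightwater directly, and Northlake's stake falls to 45%.
Niklas controlled Brightwater already, so this is not a new person acquiring control; every other person's position is unchanged or reduced.
No new person acquires control, so the clause is not triggered.

No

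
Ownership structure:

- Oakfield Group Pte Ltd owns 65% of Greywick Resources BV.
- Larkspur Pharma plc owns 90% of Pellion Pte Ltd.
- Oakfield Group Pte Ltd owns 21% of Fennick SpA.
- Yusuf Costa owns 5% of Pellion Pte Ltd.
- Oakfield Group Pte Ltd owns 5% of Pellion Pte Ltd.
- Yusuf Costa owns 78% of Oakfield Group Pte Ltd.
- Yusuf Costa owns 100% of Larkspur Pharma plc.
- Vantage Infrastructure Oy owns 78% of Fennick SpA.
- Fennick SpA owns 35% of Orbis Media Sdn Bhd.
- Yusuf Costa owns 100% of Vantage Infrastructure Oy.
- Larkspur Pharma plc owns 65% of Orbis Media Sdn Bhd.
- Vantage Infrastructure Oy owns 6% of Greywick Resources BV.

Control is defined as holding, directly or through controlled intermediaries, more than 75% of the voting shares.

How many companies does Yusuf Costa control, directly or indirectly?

6

Yusuf holds 100% of Larkspur, so Yusuf controls Larkspur.
Yusuf holds 100% of Vantage, so Yusuf controls Vantage.
Yusuf holds 78% of Oakfield, so Yusuf controls Oakfield.
Oakfield and Vantage together hold 21% + 78% = 99% of Fennick, so Yusuf controls Fennick.
Fennick and Larkspur together hold 35% + 65% = 100% of Orbis, so Yusuf controls Orbis.
Larkspur and Yusuf and Oakfield together hold 90% + 5% + 5% = 100% of Pellion, so Yusuf controls Pellion.
No other company's threshold is met.
Yusuf controls 6 companies.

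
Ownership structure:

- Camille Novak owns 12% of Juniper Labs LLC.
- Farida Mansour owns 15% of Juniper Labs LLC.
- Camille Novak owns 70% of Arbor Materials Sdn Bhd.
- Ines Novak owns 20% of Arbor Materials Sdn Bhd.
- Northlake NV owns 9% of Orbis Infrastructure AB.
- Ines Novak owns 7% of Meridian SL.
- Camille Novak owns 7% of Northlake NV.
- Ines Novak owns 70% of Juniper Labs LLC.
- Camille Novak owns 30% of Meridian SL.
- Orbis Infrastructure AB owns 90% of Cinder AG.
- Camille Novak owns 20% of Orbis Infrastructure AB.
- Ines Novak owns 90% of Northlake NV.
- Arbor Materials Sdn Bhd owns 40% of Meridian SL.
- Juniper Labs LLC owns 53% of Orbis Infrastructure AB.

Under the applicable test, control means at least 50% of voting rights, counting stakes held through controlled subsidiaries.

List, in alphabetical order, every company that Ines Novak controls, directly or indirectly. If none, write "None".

Ines holds 70% of Juniper, so Ines controls Juniper.
Ines holds 90% of Northlake, so Ines controls Northlake.
Juniper and Northlake together hold 53% + 9% = 62% of Orbis, so Ines controls Orbis.
Orbis holds 90% of Cinder, so Ines controls Cinder.
No other company's threshold is met.

Cinder AG, Juniper Labs LLC, Northlake NV, Orbis Infrastructure AB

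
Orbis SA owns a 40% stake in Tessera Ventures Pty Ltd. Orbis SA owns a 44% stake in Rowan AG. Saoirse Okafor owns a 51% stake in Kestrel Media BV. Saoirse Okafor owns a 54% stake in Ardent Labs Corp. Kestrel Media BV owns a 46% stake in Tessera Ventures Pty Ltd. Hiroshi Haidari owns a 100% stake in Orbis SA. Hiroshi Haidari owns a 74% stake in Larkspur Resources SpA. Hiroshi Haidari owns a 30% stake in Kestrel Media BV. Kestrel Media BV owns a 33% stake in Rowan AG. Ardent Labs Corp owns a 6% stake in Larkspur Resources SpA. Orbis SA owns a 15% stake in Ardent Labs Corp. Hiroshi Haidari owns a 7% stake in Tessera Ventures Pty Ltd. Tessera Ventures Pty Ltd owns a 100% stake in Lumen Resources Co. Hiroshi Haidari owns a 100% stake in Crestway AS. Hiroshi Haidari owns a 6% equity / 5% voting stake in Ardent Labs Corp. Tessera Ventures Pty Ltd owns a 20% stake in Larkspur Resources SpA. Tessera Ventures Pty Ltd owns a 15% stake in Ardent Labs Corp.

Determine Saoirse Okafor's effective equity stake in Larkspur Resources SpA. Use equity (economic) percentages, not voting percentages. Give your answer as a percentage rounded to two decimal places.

8.14%

Saoirse reaches Larkspur along 3 paths.
Via Kestrel → Tessera → Ardent: 51% × 46% × 15% × 6% = 0.21114%.
Via Ardent: 54% × 6% = 3.24%.
Via Kestrel → Tessera: 51% × 46% × 20% = 4.692%.
Total: 0.21114% + 3.24% + 4.692% = 8.14314%.
Rounded: 8.14%.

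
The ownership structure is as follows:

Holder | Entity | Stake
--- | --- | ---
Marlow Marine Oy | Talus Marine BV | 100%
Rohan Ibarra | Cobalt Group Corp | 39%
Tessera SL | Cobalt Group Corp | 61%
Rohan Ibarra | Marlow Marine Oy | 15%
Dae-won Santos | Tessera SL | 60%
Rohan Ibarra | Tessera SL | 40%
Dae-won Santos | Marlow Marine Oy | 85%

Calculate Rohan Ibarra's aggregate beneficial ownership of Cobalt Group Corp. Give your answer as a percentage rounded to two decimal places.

63.40%

Rohan reaches Cobalt along 2 paths.
Via Tessera: 40% × 61% = 24.4%.
Direct stake: 39% = 39%.
Total: 24.4% + 39% = 63.4%.
Rounded: 63.40%.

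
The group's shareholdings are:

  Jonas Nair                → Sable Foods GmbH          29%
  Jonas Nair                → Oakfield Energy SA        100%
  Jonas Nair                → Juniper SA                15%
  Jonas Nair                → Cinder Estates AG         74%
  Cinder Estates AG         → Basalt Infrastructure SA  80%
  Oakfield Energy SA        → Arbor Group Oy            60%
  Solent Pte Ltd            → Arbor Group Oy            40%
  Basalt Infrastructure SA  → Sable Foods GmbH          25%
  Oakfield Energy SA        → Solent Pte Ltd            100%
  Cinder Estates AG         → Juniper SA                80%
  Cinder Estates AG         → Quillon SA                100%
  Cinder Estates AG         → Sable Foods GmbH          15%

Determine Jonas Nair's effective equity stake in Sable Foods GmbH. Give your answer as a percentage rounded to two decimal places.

Jonas reaches Sable along 3 paths.
Via Cinder: 74% × 15% = 11.1%.
Direct stake: 29% = 29%.
Via Cinder → Basalt: 74% × 80% × 25% = 14.8%.
Total: 11.1% + 29% + 14.8% = 54.9%.
Rounded: 54.90%.

54.90%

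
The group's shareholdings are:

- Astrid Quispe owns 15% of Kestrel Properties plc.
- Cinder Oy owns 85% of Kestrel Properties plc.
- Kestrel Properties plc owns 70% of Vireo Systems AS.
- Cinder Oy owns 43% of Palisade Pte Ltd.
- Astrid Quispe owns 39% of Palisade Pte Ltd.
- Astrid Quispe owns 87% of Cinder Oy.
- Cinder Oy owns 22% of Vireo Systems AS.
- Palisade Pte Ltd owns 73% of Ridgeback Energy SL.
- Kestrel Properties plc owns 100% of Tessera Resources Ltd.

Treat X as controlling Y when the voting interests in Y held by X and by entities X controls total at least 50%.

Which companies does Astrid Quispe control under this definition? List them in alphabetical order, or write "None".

Cinder Oy, Kestrel Properties plc, Palisade Pte Ltd, Ridgeback Energy SL, Tessera Resources Ltd, Vireo Systems AS

Astrid holds 87% of Cinder, so Astrid controls Cinder.
Cinder and Astrid together hold 85% + 15% = 100% of Kestrel, so Astrid controls Kestrel.
Cinder and Astrid together hold 43% + 39% = 82% of Palisade, so Astrid controls Palisade.
Kestrel holds 100% of Tessera, so Astrid controls Tessera.
Palisade holds 73% of Ridgeback, so Astrid controls Ridgeback.
Kestrel and Cinder together hold 70% + 22% = 92% of Vireo, so Astrid controls Vireo.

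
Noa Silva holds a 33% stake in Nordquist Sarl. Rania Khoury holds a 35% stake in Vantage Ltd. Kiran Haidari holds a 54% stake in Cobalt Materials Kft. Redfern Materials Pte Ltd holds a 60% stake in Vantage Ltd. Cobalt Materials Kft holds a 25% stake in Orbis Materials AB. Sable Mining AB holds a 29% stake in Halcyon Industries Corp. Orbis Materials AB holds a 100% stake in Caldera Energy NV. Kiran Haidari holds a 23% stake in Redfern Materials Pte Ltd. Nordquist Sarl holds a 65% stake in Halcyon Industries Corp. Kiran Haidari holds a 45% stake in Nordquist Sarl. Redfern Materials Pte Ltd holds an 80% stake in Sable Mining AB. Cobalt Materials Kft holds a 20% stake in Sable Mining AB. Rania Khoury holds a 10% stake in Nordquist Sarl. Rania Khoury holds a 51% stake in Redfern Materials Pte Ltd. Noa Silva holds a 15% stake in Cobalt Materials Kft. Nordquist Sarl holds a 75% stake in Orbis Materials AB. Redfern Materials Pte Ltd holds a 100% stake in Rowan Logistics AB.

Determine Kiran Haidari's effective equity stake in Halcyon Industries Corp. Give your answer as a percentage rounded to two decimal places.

37.72%

Kiran reaches Halcyon along 3 paths.
Via Nordquist: 45% × 65% = 29.25%.
Via Cobalt → Sable: 54% × 20% × 29% = 3.132%.
Via Redfern → Sable: 23% × 80% × 29% = 5.336%.
Total: 29.25% + 3.132% + 5.336% = 37.718%.
Rounded: 37.72%.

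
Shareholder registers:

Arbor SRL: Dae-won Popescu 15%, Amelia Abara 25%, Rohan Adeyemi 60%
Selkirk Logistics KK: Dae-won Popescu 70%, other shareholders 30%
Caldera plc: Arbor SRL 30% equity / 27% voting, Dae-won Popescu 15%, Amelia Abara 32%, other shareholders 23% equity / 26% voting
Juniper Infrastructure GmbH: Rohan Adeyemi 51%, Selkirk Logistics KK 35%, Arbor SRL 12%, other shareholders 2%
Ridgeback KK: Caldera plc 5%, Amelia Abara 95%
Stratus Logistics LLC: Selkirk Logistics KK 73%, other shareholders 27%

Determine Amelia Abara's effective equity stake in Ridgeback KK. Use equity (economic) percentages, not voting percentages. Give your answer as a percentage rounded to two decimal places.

Amelia reaches Ridgeback along 3 paths.
Via Arbor → Caldera: 25% × 30% × 5% = 0.375%.
Via Caldera: 32% × 5% = 1.6%.
Direct stake: 95% = 95%.
Total: 0.375% + 1.6% + 95% = 96.975%.
Rounded: 96.98%.

96.98%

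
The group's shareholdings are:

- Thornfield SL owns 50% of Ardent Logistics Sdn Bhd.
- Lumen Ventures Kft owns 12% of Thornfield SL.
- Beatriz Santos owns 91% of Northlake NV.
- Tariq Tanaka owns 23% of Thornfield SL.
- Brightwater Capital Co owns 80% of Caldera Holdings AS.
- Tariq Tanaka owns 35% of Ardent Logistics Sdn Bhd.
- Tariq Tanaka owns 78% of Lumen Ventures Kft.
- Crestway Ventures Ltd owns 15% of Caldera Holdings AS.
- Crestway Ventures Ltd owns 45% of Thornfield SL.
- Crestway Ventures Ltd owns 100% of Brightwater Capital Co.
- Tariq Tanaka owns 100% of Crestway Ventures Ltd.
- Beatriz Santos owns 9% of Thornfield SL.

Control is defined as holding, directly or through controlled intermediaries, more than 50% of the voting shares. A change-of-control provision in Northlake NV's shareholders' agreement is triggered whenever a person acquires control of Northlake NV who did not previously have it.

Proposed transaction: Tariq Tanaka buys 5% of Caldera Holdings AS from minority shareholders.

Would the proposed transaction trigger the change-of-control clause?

No

The purchase changes only Tariq's holdings, so Tariq is the only person who could newly come to control Northlake.
Tariq holds 100% of Crestway, so Tariq controls Crestway.
Tariq holds 78% of Lumen, so Tariq controls Lumen.
Tariq and Crestway and Lumen together hold 23% + 45% + 12% = 80% of Thornfield, so Tariq controls Thornfield.
Crestway holds 100% of Brightwater, so Tariq controls Brightwater.
Crestway and Brightwater together hold 15% + 80% = 95% of Caldera, so Tariq controls Caldera.
Thornfield and Tariq together hold 50% + 35% = 85% of Ardent, so Tariq controls Ardent.
Neither Tariq nor any entity Tariq controls holds any voting interest in Northlake.
So before the transaction, Tariq does not control Northlake.
After the purchase, Tariq holds 5% of Caldera directly.
Crestway and Brightwater and Tariq together hold 15% + 80% + 5% = 100% of Caldera, so Tariq controls Caldera.
After the transaction, neither Tariq nor any entity Tariq controls holds a voting interest in Northlake, so Tariq still does not control it.
No new person acquires control, so the clause is not triggered.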